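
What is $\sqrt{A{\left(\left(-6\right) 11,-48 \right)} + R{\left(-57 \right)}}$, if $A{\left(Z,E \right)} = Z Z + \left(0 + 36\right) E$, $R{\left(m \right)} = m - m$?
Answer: $6 \sqrt{73} \approx 51.264$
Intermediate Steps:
$R{\left(m \right)} = 0$
$A{\left(Z,E \right)} = Z^{2} + 36 E$
$\sqrt{A{\left(\left(-6\right) 11,-48 \right)} + R{\left(-57 \right)}} = \sqrt{\left(\left(\left(-6\right) 11\right)^{2} + 36 \left(-48\right)\right) + 0} = \sqrt{\left(\left(-66\right)^{2} - 1728\right) + 0} = \sqrt{\left(4356 - 1728\right) + 0} = \sqrt{2628 + 0} = \sqrt{2628} = 6 \sqrt{73}$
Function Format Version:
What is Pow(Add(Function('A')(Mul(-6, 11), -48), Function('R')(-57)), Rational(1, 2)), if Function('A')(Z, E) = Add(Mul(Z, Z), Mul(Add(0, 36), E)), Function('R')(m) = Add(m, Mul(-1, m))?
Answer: Mul(6, Pow(73, Rational(1, 2))) ≈ 51.264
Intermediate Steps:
Function('R')(m) = 0
Function('A')(Z, E) = Add(Pow(Z, 2), Mul(36, E))
Pow(Add(Function('A')(Mul(-6, 11), -48), Function('R')(-57)), Rational(1, 2)) = Pow(Add(Add(Pow(Mul(-6, 11), 2), Mul(36, -48)), 0), Rational(1, 2)) = Pow(Add(Add(Pow(-66, 2), -1728), 0), Rational(1, 2)) = Pow(Add(Add(4356, -1728), 0), Rational(1, 2)) = Pow(Add(2628, 0), Rational(1, 2)) = Pow(2628, Rational(1, 2)) = Mul(6, Pow(73, Rational(1, 2)))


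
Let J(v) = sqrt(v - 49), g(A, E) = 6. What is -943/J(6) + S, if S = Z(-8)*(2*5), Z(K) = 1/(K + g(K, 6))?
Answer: -5 + 943*I*sqrt(43)/43 ≈ -5.0 + 143.81*I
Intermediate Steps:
J(v) = sqrt(-49 + v)
Z(K) = 1/(6 + K) (Z(K) = 1/(K + 6) = 1/(6 + K))
S = -5 (S = (2*5)/(6 - 8) = 10/(-2) = -1/2*10 = -5)
-943/J(6) + S = -943/sqrt(-49 + 6) - 5 = -943*(-I*sqrt(43)/43) - 5 = -(-943)*I*sqrt(43)/43 - 5 = 943*I*sqrt(43)/43 - 5 = -5 + 943*I*sqrt(43)/43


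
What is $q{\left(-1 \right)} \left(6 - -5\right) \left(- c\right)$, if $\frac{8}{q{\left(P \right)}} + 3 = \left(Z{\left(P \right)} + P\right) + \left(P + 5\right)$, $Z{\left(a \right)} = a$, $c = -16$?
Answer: $-1408$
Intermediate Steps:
$q{\left(P \right)} = \frac{8}{2 + 3 P}$ ($q{\left(P \right)} = \frac{8}{-3 + \left(\left(P + P\right) + \left(P + 5\right)\right)} = \frac{8}{-3 + \left(2 P + \left(5 + P\right)\right)} = \frac{8}{-3 + \left(5 + 3 P\right)} = \frac{8}{2 + 3 P}$)
$q{\left(-1 \right)} \left(6 - -5\right) \left(- c\right) = \frac{8}{2 + 3 \left(-1\right)} \left(6 - -5\right) \left(\left(-1\right) \left(-16\right)\right) = \frac{8}{2 - 3} \left(6 + 5\right) 16 = \frac{8}{-1} \cdot 11 \cdot 16 = 8 \left(-1\right) 11 \cdot 16 = \left(-8\right) 11 \cdot 16 = \left(-88\right) 16 = -1408$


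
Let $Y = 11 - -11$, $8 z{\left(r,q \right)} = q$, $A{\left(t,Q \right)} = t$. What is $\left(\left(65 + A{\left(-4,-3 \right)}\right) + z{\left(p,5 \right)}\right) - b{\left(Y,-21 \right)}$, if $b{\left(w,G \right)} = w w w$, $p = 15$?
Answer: $- \frac{84691}{8} \approx -10586.0$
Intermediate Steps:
$z{\left(r,q \right)} = \frac{q}{8}$
$Y = 22$ ($Y = 11 + 11 = 22$)
$b{\left(w,G \right)} = w^{3}$ ($b{\left(w,G \right)} = w^{2} w = w^{3}$)
$\left(\left(65 + A{\left(-4,-3 \right)}\right) + z{\left(p,5 \right)}\right) - b{\left(Y,-21 \right)} = \left(\left(65 - 4\right) + \frac{1}{8} \cdot 5\right) - 22^{3} = \left(61 + \frac{5}{8}\right) - 10648 = \frac{493}{8} - 10648 = - \frac{84691}{8}$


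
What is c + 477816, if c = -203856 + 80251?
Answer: 354211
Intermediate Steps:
c = -123605
c + 477816 = -123605 + 477816 = 354211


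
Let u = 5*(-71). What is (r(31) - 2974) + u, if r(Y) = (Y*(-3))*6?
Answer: -3887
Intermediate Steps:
u = -355
r(Y) = -18*Y (r(Y) = -3*Y*6 = -18*Y)
(r(31) - 2974) + u = (-18*31 - 2974) - 355 = (-558 - 2974) - 355 = -3532 - 355 = -3887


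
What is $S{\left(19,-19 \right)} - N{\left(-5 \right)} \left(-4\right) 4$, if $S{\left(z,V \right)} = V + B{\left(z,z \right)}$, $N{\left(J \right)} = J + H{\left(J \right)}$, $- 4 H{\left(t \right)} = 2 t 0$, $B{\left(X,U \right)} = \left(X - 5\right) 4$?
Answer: $-43$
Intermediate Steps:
$B{\left(X,U \right)} = -20 + 4 X$ ($B{\left(X,U \right)} = \left(-5 + X\right) 4 = -20 + 4 X$)
$H{\left(t \right)} = 0$ ($H{\left(t \right)} = - \frac{2 t 0}{4} = \left(- \frac{1}{4}\right) 0 = 0$)
$N{\left(J \right)} = J$ ($N{\left(J \right)} = J + 0 = J$)
$S{\left(z,V \right)} = -20 + V + 4 z$ ($S{\left(z,V \right)} = V + \left(-20 + 4 z\right) = -20 + V + 4 z$)
$S{\left(19,-19 \right)} - N{\left(-5 \right)} \left(-4\right) 4 = \left(-20 - 19 + 4 \cdot 19\right) - \left(-5\right) \left(-4\right) 4 = \left(-20 - 19 + 76\right) - 20 \cdot 4 = 37 - 80 = -43$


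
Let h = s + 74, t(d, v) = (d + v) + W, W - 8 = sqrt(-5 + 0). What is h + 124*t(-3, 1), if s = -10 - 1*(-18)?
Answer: 826 + 124*I*sqrt(5) ≈ 826.0 + 277.27*I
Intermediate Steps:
s = 8 (s = -10 + 18 = 8)
W = 8 + I*sqrt(5) (W = 8 + sqrt(-5 + 0) = 8 + sqrt(-5) = 8 + I*sqrt(5) ≈ 8.0 + 2.2361*I)
t(d, v) = 8 + d + v + I*sqrt(5) (t(d, v) = (d + v) + (8 + I*sqrt(5)) = 8 + d + v + I*sqrt(5))
h = 82 (h = 8 + 74 = 82)
h + 124*t(-3, 1) = 82 + 124*(8 - 3 + 1 + I*sqrt(5)) = 82 + 124*(6 + I*sqrt(5)) = 82 + (744 + 124*I*sqrt(5)) = 826 + 124*I*sqrt(5)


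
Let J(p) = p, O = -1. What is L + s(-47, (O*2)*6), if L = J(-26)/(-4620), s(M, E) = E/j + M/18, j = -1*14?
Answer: -6058/3465 ≈ -1.7483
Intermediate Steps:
j = -14
s(M, E) = -E/14 + M/18 (s(M, E) = E/(-14) + M/18 = E*(-1/14) + M*(1/18) = -E/14 + M/18)
L = 13/2310 (L = -26/(-4620) = -26*(-1/4620) = 13/2310 ≈ 0.0056277)
L + s(-47, (O*2)*6) = 13/2310 + (-(-1*2)*6/14 + (1/18)*(-47)) = 13/2310 + (-(-1)*6/7 - 47/18) = 13/2310 + (-1/14*(-12) - 47/18) = 13/2310 + (6/7 - 47/18) = 13/2310 - 221/126 = -6058/3465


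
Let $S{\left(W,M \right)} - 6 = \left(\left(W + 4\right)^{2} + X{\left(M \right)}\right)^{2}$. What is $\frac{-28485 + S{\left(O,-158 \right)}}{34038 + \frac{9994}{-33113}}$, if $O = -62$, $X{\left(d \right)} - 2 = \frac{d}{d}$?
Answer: $\frac{37444875773}{112709030} \approx 332.23$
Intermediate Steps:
$X{\left(d \right)} = 3$ ($X{\left(d \right)} = 2 + \frac{d}{d} = 2 + 1 = 3$)
$S{\left(W,M \right)} = 6 + \left(3 + \left(4 + W\right)^{2}\right)^{2}$ ($S{\left(W,M \right)} = 6 + \left(\left(W + 4\right)^{2} + 3\right)^{2} = 6 + \left(\left(4 + W\right)^{2} + 3\right)^{2} = 6 + \left(3 + \left(4 + W\right)^{2}\right)^{2}$)
$\frac{-28485 + S{\left(O,-158 \right)}}{34038 + \frac{9994}{-33113}} = \frac{-28485 + \left(6 + \left(3 + \left(4 - 62\right)^{2}\right)^{2}\right)}{34038 + \frac{9994}{-33113}} = \frac{-28485 + \left(6 + \left(3 + \left(-58\right)^{2}\right)^{2}\right)}{34038 + 9994 \left(- \frac{1}{33113}\right)} = \frac{-28485 + \left(6 + \left(3 + 3364\right)^{2}\right)}{34038 - \frac{9994}{33113}} = \frac{-28485 + \left(6 + 3367^{2}\right)}{\frac{1127090300}{33113}} = \left(-28485 + \left(6 + 11336689\right)\right) \frac{33113}{1127090300} = \left(-28485 + 11336695\right) \frac{33113}{1127090300} = 11308210 \cdot \frac{33113}{1127090300} = \frac{37444875773}{112709030}$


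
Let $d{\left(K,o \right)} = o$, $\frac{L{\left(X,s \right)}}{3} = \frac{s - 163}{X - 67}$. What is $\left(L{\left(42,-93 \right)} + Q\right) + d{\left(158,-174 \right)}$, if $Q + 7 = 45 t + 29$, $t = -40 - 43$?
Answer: $- \frac{96407}{25} \approx -3856.3$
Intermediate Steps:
$t = -83$
$L{\left(X,s \right)} = \frac{3 \left(-163 + s\right)}{-67 + X}$ ($L{\left(X,s \right)} = 3 \frac{s - 163}{X - 67} = 3 \frac{-163 + s}{-67 + X} = \frac{3 \left(-163 + s\right)}{-67 + X}$)
$Q = -3713$ ($Q = -7 + \left(45 \left(-83\right) + 29\right) = -7 + \left(-3735 + 29\right) = -7 - 3706 = -3713$)
$\left(L{\left(42,-93 \right)} + Q\right) + d{\left(158,-174 \right)} = \left(\frac{3 \left(-163 - 93\right)}{-67 + 42} - 3713\right) - 174 = \left(3 \frac{1}{-25} \left(-256\right) - 3713\right) - 174 = \left(3 \left(- \frac{1}{25}\right) \left(-256\right) - 3713\right) - 174 = \left(\frac{768}{25} - 3713\right) - 174 = - \frac{92057}{25} - 174 = - \frac{96407}{25}$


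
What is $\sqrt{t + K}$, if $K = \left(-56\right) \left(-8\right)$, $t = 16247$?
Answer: $3 \sqrt{1855} \approx 129.21$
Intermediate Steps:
$K = 448$
$\sqrt{t + K} = \sqrt{16247 + 448} = \sqrt{16695} = 3 \sqrt{1855}$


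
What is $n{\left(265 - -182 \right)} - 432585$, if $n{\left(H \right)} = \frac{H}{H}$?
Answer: $-432584$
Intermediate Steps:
$n{\left(H \right)} = 1$
$n{\left(265 - -182 \right)} - 432585 = 1 - 432585 = -432584$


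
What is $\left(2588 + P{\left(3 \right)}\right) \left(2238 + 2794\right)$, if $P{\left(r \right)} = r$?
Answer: $13037912$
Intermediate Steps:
$\left(2588 + P{\left(3 \right)}\right) \left(2238 + 2794\right) = \left(2588 + 3\right) \left(2238 + 2794\right) = 2591 \cdot 5032 = 13037912$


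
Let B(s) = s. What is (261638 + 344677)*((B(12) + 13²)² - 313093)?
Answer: -169969496580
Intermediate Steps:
(261638 + 344677)*((B(12) + 13²)² - 313093) = (261638 + 344677)*((12 + 13²)² - 313093) = 606315*((12 + 169)² - 313093) = 606315*(181² - 313093) = 606315*(32761 - 313093) = 606315*(-280332) = -169969496580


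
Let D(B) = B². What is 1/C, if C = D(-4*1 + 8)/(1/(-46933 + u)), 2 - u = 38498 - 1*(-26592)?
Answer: -1/1792336 ≈ -5.5793e-7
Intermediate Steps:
u = -65088 (u = 2 - (38498 - 1*(-26592)) = 2 - (38498 + 26592) = 2 - 1*65090 = 2 - 65090 = -65088)
C = -1792336 (C = (-4*1 + 8)²/(1/(-46933 - 65088)) = (-4 + 8)²/(1/(-112021)) = 4²/(-1/112021) = 16*(-112021) = -1792336)
1/C = 1/(-1792336) = -1/1792336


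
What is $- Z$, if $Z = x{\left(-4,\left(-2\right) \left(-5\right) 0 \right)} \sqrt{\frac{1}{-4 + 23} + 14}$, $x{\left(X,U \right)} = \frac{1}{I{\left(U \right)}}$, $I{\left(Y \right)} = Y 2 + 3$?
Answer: $- \frac{\sqrt{5073}}{57} \approx -1.2496$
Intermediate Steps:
$I{\left(Y \right)} = 3 + 2 Y$ ($I{\left(Y \right)} = 2 Y + 3 = 3 + 2 Y$)
$x{\left(X,U \right)} = \frac{1}{3 + 2 U}$
$Z = \frac{\sqrt{5073}}{57}$ ($Z = \frac{\sqrt{\frac{1}{-4 + 23} + 14}}{3 + 2 \left(-2\right) \left(-5\right) 0} = \frac{\sqrt{\frac{1}{19} + 14}}{3 + 2 \cdot 10 \cdot 0} = \frac{\sqrt{\frac{1}{19} + 14}}{3 + 2 \cdot 0} = \frac{\sqrt{\frac{267}{19}}}{3 + 0} = \frac{\frac{1}{19} \sqrt{5073}}{3} = \frac{\sqrt{5073}}{57} \approx 1.2496$)
$- Z = - \frac{\sqrt{5073}}{57}$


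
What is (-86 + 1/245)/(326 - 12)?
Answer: -21069/76930 ≈ -0.27387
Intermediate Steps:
(-86 + 1/245)/(326 - 12) = (-86 + 1/245)/314 = -21069/245*1/314 = -21069/76930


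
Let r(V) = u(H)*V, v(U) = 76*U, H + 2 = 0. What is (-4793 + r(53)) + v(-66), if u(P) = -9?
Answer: -10286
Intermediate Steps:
H = -2 (H = -2 + 0 = -2)
r(V) = -9*V
(-4793 + r(53)) + v(-66) = (-4793 - 9*53) + 76*(-66) = (-4793 - 477) - 5016 = -5270 - 5016 = -10286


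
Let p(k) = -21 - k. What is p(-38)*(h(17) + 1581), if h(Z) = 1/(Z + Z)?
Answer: 53755/2 ≈ 26878.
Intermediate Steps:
h(Z) = 1/(2*Z)
p(-38)*(h(17) + 1581) = (-21 - 1*(-38))*((1/2)/17 + 1581) = (-21 + 38)*((1/2)*(1/17) + 1581) = 17*(1/34 + 1581) = 17*(53755/34) = 53755/2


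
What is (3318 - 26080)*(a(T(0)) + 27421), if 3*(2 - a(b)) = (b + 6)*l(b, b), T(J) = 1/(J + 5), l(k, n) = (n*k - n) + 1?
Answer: -78020351396/125 ≈ -6.2416e+8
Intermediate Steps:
l(k, n) = 1 - n + k*n (l(k, n) = (k*n - n) + 1 = (-n + k*n) + 1 = 1 - n + k*n)
T(J) = 1/(5 + J)
a(b) = 2 - (6 + b)*(1 + b**2 - b)/3 (a(b) = 2 - (b + 6)*(1 - b + b*b)/3 = 2 - (6 + b)*(1 - b + b**2)/3 = 2 - (6 + b)*(1 + b**2 - b)/3)
(3318 - 26080)*(a(T(0)) + 27421) = (3318 - 26080)*((5 - (1/(5 + 0))**2 - 5/(5 + 0))/(3*(5 + 0)) + 27421) = -22762*((1/3)*(5 - (1/5)**2 - 5/5)/5 + 27421) = -22762*((1/3)*(1/5)*(5 - (1/5)**2 - 5*1/5) + 27421) = -22762*((1/3)*(1/5)*(5 - 1*1/25 - 1) + 27421) = -22762*((1/3)*(1/5)*(5 - 1/25 - 1) + 27421) = -22762*((1/3)*(1/5)*(99/25) + 27421) = -22762*(33/125 + 27421) = -22762*3427658/125 = -78020351396/125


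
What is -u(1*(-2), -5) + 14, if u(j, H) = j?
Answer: 16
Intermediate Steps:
-u(1*(-2), -5) + 14 = -(-2) + 14 = -1*(-2) + 14 = 2 + 14 = 16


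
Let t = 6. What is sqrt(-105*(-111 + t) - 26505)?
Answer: 6*I*sqrt(430) ≈ 124.42*I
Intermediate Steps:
sqrt(-105*(-111 + t) - 26505) = sqrt(-105*(-111 + 6) - 26505) = sqrt(-105*(-105) - 26505) = sqrt(11025 - 26505) = sqrt(-15480) = 6*I*sqrt(430)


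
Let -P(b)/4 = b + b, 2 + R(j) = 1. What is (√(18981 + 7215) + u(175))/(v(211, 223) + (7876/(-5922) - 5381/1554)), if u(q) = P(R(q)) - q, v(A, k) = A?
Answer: -5227434/6454703 + 62604*√6549/6454703 ≈ -0.024966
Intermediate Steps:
R(j) = -1 (R(j) = -2 + 1 = -1)
P(b) = -8*b (P(b) = -4*(b + b) = -8*b)
u(q) = 8 - q (u(q) = -8*(-1) - q = 8 - q)
(√(18981 + 7215) + u(175))/(v(211, 223) + (7876/(-5922) - 5381/1554)) = (√(18981 + 7215) + (8 - 1*175))/(211 + (7876/(-5922) - 5381/1554)) = (√26196 + (8 - 175))/(211 + (7876*(-1/5922) - 5381*1/1554)) = (2*√6549 - 167)/(211 + (-3938/2961 - 5381/1554)) = (-167 + 2*√6549)/(211 - 150019/31302) = (-167 + 2*√6549)/(6454703/31302) = (-167 + 2*√6549)*(31302/6454703) = -5227434/6454703 + 62604*√6549/6454703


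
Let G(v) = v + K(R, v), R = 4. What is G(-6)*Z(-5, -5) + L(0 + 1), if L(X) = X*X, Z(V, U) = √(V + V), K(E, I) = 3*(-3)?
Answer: 1 - 15*I*√10 ≈ 1.0 - 47.434*I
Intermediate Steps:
K(E, I) = -9
Z(V, U) = √2*√V (Z(V, U) = √(2*V) = √2*√V)
L(X) = X²
G(v) = -9 + v (G(v) = v - 9 = -9 + v)
G(-6)*Z(-5, -5) + L(0 + 1) = (-9 - 6)*(√2*√(-5)) + (0 + 1)² = -15*√2*I*√5 + 1² = -15*I*√10 + 1 = 1 - 15*I*√10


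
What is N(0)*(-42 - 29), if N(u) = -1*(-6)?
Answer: -426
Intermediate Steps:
N(u) = 6
N(0)*(-42 - 29) = 6*(-42 - 29) = 6*(-71) = -426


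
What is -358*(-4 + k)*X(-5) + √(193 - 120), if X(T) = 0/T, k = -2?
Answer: √73 ≈ 8.5440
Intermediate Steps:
X(T) = 0
-358*(-4 + k)*X(-5) + √(193 - 120) = -358*(-4 - 2)*0 + √(193 - 120) = -(-2148)*0 + √73 = -358*0 + √73 = 0 + √73 = √73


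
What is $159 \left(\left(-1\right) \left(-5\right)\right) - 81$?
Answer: $714$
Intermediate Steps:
$159 \left(\left(-1\right) \left(-5\right)\right) - 81 = 159 \cdot 5 - 81 = 795 - 81 = 714$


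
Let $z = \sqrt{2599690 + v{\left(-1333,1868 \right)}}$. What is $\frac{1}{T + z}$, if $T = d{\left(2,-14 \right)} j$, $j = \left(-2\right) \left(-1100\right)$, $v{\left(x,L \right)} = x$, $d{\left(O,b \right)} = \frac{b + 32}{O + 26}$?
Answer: $- \frac{23100}{9769831} + \frac{49 \sqrt{2598357}}{29309493} \approx 0.00033044$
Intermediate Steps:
$d{\left(O,b \right)} = \frac{32 + b}{26 + O}$
$z = \sqrt{2598357}$ ($z = \sqrt{2599690 - 1333} = \sqrt{2598357} \approx 1611.9$)
$j = 2200$
$T = \frac{9900}{7}$ ($T = \frac{32 - 14}{26 + 2} \cdot 2200 = \frac{1}{28} \cdot 18 \cdot 2200 = \frac{9}{14} \cdot 2200 = \frac{9900}{7} \approx 1414.3$)
$\frac{1}{T + z} = \frac{1}{\frac{9900}{7} + \sqrt{2598357}}$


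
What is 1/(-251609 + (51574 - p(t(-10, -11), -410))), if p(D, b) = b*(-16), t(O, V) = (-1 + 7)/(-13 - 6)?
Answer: -1/206595 ≈ -4.8404e-6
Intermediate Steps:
t(O, V) = -6/19 (t(O, V) = 6/(-19) = 6*(-1/19) = -6/19)
p(D, b) = -16*b
1/(-251609 + (51574 - p(t(-10, -11), -410))) = 1/(-251609 + (51574 - (-16)*(-410))) = 1/(-251609 + (51574 - 1*6560)) = 1/(-251609 + (51574 - 6560)) = 1/(-251609 + 45014) = 1/(-206595) = -1/206595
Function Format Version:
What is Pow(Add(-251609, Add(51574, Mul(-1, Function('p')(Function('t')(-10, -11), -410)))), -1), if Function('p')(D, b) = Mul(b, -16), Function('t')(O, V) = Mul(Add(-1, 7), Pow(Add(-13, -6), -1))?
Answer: Rational(-1, 206595) ≈ -4.8404e-6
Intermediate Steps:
Function('t')(O, V) = Rational(-6, 19) (Function('t')(O, V) = Mul(6, Pow(-19, -1)) = Mul(6, Rational(-1, 19)) = Rational(-6, 19))
Function('p')(D, b) = Mul(-16, b)
Pow(Add(-251609, Add(51574, Mul(-1, Function('p')(Function('t')(-10, -11), -410)))), -1) = Pow(Add(-251609, Add(51574, Mul(-1, Mul(-16, -410)))), -1) = Pow(Add(-251609, Add(51574, Mul(-1, 6560))), -1) = Pow(Add(-251609, Add(51574, -6560)), -1) = Pow(Add(-251609, 45014), -1) = Pow(-206595, -1) = Rational(-1, 206595)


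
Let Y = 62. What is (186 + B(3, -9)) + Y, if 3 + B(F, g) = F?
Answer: 248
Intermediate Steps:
B(F, g) = -3 + F
(186 + B(3, -9)) + Y = (186 + (-3 + 3)) + 62 = (186 + 0) + 62 = 186 + 62 = 248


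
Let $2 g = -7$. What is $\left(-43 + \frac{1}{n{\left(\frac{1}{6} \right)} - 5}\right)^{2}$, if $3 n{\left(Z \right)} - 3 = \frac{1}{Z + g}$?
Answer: $\frac{3143529}{1681} \approx 1870.0$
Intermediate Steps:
$g = - \frac{7}{2}$ ($g = \frac{1}{2} \left(-7\right) = - \frac{7}{2} \approx -3.5$)
$n{\left(Z \right)} = 1 + \frac{1}{3 \left(- \frac{7}{2} + Z\right)}$ ($n{\left(Z \right)} = 1 + \frac{1}{3 \left(Z - \frac{7}{2}\right)} = 1 + \frac{1}{3 \left(- \frac{7}{2} + Z\right)}$)
$\left(-43 + \frac{1}{n{\left(\frac{1}{6} \right)} - 5}\right)^{2} = \left(-43 + \frac{1}{\frac{-19 + \frac{6}{6}}{3 \left(-7 + \frac{2}{6}\right)} - 5}\right)^{2} = \left(-43 + \frac{1}{\frac{-19 + 6 \cdot \frac{1}{6}}{3 \left(-7 + 2 \cdot \frac{1}{6}\right)} - 5}\right)^{2} = \left(-43 + \frac{1}{\frac{-19 + 1}{3 \left(-7 + \frac{1}{3}\right)} - 5}\right)^{2} = \left(-43 + \frac{1}{\frac{1}{3} \frac{1}{- \frac{20}{3}} \left(-18\right) - 5}\right)^{2} = \left(-43 + \frac{1}{\frac{1}{3} \left(- \frac{3}{20}\right) \left(-18\right) - 5}\right)^{2} = \left(-43 + \frac{1}{\frac{9}{10} - 5}\right)^{2} = \left(-43 + \frac{1}{- \frac{41}{10}}\right)^{2} = \left(-43 - \frac{10}{41}\right)^{2} = \left(- \frac{1773}{41}\right)^{2} = \frac{3143529}{1681}$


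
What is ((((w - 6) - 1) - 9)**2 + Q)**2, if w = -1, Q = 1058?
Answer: 1814409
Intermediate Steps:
((((w - 6) - 1) - 9)**2 + Q)**2 = ((((-1 - 6) - 1) - 9)**2 + 1058)**2 = (((-7 - 1) - 9)**2 + 1058)**2 = ((-8 - 9)**2 + 1058)**2 = ((-17)**2 + 1058)**2 = (289 + 1058)**2 = 1347**2 = 1814409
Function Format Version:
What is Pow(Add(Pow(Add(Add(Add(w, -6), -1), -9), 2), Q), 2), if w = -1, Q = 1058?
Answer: 1814409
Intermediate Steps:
Pow(Add(Pow(Add(Add(Add(w, -6), -1), -9), 2), Q), 2) = Pow(Add(Pow(Add(Add(Add(-1, -6), -1), -9), 2), 1058), 2) = Pow(Add(Pow(Add(Add(-7, -1), -9), 2), 1058), 2) = Pow(Add(Pow(Add(-8, -9), 2), 1058), 2) = Pow(Add(Pow(-17, 2), 1058), 2) = Pow(Add(289, 1058), 2) = Pow(1347, 2) = 1814409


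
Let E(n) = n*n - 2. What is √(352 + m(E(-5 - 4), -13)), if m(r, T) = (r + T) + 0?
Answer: √418 ≈ 20.445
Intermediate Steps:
E(n) = -2 + n² (E(n) = n² - 2 = -2 + n²)
m(r, T) = T + r (m(r, T) = (T + r) + 0 = T + r)
√(352 + m(E(-5 - 4), -13)) = √(352 + (-13 + (-2 + (-5 - 4)²))) = √(352 + (-13 + (-2 + (-9)²))) = √(352 + (-13 + (-2 + 81))) = √(352 + (-13 + 79)) = √(352 + 66) = √418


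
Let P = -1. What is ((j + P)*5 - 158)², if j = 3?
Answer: 21904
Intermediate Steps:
((j + P)*5 - 158)² = ((3 - 1)*5 - 158)² = (2*5 - 158)² = (10 - 158)² = (-148)² = 21904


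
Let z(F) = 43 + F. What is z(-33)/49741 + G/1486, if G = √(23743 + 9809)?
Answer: 10/49741 + 6*√233/743 ≈ 0.12347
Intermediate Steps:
G = 12*√233 (G = √33552 = 12*√233 ≈ 183.17)
z(-33)/49741 + G/1486 = (43 - 33)/49741 + (12*√233)/1486 = 10*(1/49741) + (12*√233)*(1/1486) = 10/49741 + 6*√233/743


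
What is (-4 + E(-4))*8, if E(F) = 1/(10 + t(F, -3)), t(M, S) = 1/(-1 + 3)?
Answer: -656/21 ≈ -31.238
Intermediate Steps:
t(M, S) = ½ (t(M, S) = 1/2 = ½)
E(F) = 2/21 (E(F) = 1/(10 + ½) = 1/(21/2) = 2/21)
(-4 + E(-4))*8 = (-4 + 2/21)*8 = -82/21*8 = -656/21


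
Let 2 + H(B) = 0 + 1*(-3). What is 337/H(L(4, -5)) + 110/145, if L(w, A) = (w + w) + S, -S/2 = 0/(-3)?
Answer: -9663/145 ≈ -66.641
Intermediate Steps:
S = 0 (S = -0/(-3) = -0*(-1)/3 = -2*0 = 0)
L(w, A) = 2*w (L(w, A) = (w + w) + 0 = 2*w + 0 = 2*w)
H(B) = -5 (H(B) = -2 + (0 + 1*(-3)) = -2 + (0 - 3) = -2 - 3 = -5)
337/H(L(4, -5)) + 110/145 = 337/(-5) + 110/145 = 337*(-⅕) + 110*(1/145) = -337/5 + 22/29 = -9663/145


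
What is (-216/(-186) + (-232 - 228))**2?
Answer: 202322176/961 ≈ 2.1053e+5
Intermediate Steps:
(-216/(-186) + (-232 - 228))**2 = (-216*(-1/186) - 460)**2 = (36/31 - 460)**2 = (-14224/31)**2 = 202322176/961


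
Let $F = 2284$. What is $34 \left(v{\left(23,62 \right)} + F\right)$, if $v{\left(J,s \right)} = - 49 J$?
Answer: $39338$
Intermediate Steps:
$34 \left(v{\left(23,62 \right)} + F\right) = 34 \left(\left(-49\right) 23 + 2284\right) = 34 \left(-1127 + 2284\right) = 34 \cdot 1157 = 39338$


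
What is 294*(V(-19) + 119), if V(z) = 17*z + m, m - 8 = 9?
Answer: -54978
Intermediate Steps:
m = 17 (m = 8 + 9 = 17)
V(z) = 17 + 17*z (V(z) = 17*z + 17 = 17 + 17*z)
294*(V(-19) + 119) = 294*((17 + 17*(-19)) + 119) = 294*((17 - 323) + 119) = 294*(-306 + 119) = 294*(-187) = -54978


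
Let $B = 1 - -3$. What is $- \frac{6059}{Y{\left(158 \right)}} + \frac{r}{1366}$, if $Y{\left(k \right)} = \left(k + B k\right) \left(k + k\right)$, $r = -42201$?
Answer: $- \frac{5271667117}{170504120} \approx -30.918$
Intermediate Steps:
$B = 4$ ($B = 1 + 3 = 4$)
$Y{\left(k \right)} = 10 k^{2}$ ($Y{\left(k \right)} = \left(k + 4 k\right) \left(k + k\right) = 5 k 2 k = 10 k^{2}$)
$- \frac{6059}{Y{\left(158 \right)}} + \frac{r}{1366} = - \frac{6059}{10 \cdot 158^{2}} - \frac{42201}{1366} = - \frac{6059}{10 \cdot 24964} - \frac{42201}{1366} = - \frac{6059}{249640} - \frac{42201}{1366} = - \frac{5271667117}{170504120}$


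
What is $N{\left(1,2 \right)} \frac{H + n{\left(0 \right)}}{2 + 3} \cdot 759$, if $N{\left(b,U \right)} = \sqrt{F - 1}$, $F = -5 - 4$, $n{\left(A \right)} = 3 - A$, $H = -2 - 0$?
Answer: $\frac{759 i \sqrt{10}}{5} \approx 480.03 i$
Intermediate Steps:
$H = -2$ ($H = -2 + 0 = -2$)
$F = -9$ ($F = -5 - 4 = -9$)
$N{\left(b,U \right)} = i \sqrt{10}$ ($N{\left(b,U \right)} = \sqrt{-9 - 1} = \sqrt{-10} = i \sqrt{10}$)
$N{\left(1,2 \right)} \frac{H + n{\left(0 \right)}}{2 + 3} \cdot 759 = i \sqrt{10} \frac{-2 + \left(3 - 0\right)}{2 + 3} \cdot 759 = i \sqrt{10} \frac{-2 + \left(3 + 0\right)}{5} \cdot 759 = i \sqrt{10} \left(-2 + 3\right) \frac{1}{5} \cdot 759 = i \sqrt{10} \cdot 1 \cdot \frac{1}{5} \cdot 759 = i \sqrt{10} \cdot \frac{1}{5} \cdot 759 = \frac{i \sqrt{10}}{5} \cdot 759 = \frac{759 i \sqrt{10}}{5}$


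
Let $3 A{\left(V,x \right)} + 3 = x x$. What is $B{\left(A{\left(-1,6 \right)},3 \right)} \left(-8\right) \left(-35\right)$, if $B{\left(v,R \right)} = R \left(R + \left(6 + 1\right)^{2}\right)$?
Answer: $43680$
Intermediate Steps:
$A{\left(V,x \right)} = -1 + \frac{x^{2}}{3}$ ($A{\left(V,x \right)} = -1 + \frac{x x}{3} = -1 + \frac{x^{2}}{3}$)
$B{\left(v,R \right)} = R \left(49 + R\right)$ ($B{\left(v,R \right)} = R \left(R + 7^{2}\right) = R \left(R + 49\right) = R \left(49 + R\right)$)
$B{\left(A{\left(-1,6 \right)},3 \right)} \left(-8\right) \left(-35\right) = 3 \left(49 + 3\right) \left(-8\right) \left(-35\right) = 3 \cdot 52 \left(-8\right) \left(-35\right) = 156 \left(-8\right) \left(-35\right) = \left(-1248\right) \left(-35\right) = 43680$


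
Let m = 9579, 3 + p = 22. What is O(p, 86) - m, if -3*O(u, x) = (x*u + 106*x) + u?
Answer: -39506/3 ≈ -13169.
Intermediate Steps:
p = 19 (p = -3 + 22 = 19)
O(u, x) = -106*x/3 - u/3 - u*x/3 (O(u, x) = -((x*u + 106*x) + u)/3 = -((u*x + 106*x) + u)/3 = -((106*x + u*x) + u)/3 = -(u + 106*x + u*x)/3 = -106*x/3 - u/3 - u*x/3)
O(p, 86) - m = (-106/3*86 - ⅓*19 - ⅓*19*86) - 1*9579 = (-9116/3 - 19/3 - 1634/3) - 9579 = -10769/3 - 9579 = -39506/3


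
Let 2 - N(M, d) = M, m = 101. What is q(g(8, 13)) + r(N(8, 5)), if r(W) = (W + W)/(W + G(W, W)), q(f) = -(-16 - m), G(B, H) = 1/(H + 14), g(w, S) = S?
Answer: 5595/47 ≈ 119.04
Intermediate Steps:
N(M, d) = 2 - M
G(B, H) = 1/(14 + H)
q(f) = 117 (q(f) = -(-16 - 1*101) = -(-16 - 101) = -1*(-117) = 117)
r(W) = 2*W/(W + 1/(14 + W)) (r(W) = (W + W)/(W + 1/(14 + W)) = (2*W)/(W + 1/(14 + W)) = 2*W/(W + 1/(14 + W)))
q(g(8, 13)) + r(N(8, 5)) = 117 + 2*(2 - 1*8)*(14 + (2 - 1*8))/(1 + (2 - 1*8)*(14 + (2 - 1*8))) = 117 + 2*(2 - 8)*(14 + (2 - 8))/(1 + (2 - 8)*(14 + (2 - 8))) = 117 + 2*(-6)*(14 - 6)/(1 - 6*(14 - 6)) = 117 + 2*(-6)*8/(1 - 6*8) = 117 + 2*(-6)*8/(1 - 48) = 117 + 2*(-6)*8/(-47) = 117 + 2*(-6)*(-1/47)*8 = 117 + 96/47 = 5595/47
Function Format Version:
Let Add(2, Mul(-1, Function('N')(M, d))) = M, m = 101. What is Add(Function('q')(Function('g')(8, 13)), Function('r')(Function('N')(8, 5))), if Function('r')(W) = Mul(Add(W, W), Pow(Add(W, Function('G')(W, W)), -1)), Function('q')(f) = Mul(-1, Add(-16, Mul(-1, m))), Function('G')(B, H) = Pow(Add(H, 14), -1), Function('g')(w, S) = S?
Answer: Rational(5595, 47) ≈ 119.04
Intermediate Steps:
Function('N')(M, d) = Add(2, Mul(-1, M))
Function('G')(B, H) = Pow(Add(14, H), -1)
Function('q')(f) = 117 (Function('q')(f) = Mul(-1, Add(-16, Mul(-1, 101))) = Mul(-1, Add(-16, -101)) = Mul(-1, -117) = 117)
Function('r')(W) = Mul(2, W, Pow(Add(W, Pow(Add(14, W), -1)), -1)) (Function('r')(W) = Mul(Add(W, W), Pow(Add(W, Pow(Add(14, W), -1)), -1)) = Mul(Mul(2, W), Pow(Add(W, Pow(Add(14, W), -1)), -1)) = Mul(2, W, Pow(Add(W, Pow(Add(14, W), -1)), -1)))
Add(Function('q')(Function('g')(8, 13)), Function('r')(Function('N')(8, 5))) = Add(117, Mul(2, Add(2, Mul(-1, 8)), Pow(Add(1, Mul(Add(2, Mul(-1, 8)), Add(14, Add(2, Mul(-1, 8))))), -1), Add(14, Add(2, Mul(-1, 8))))) = Add(117, Mul(2, Add(2, -8), Pow(Add(1, Mul(Add(2, -8), Add(14, Add(2, -8)))), -1), Add(14, Add(2, -8)))) = Add(117, Mul(2, -6, Pow(Add(1, Mul(-6, Add(14, -6))), -1), Add(14, -6))) = Add(117, Mul(2, -6, Pow(Add(1, Mul(-6, 8)), -1), 8)) = Add(117, Mul(2, -6, Pow(Add(1, -48), -1), 8)) = Add(117, Mul(2, -6, Pow(-47, -1), 8)) = Add(117, Mul(2, -6, Rational(-1, 47), 8)) = Add(117, Rational(96, 47)) = Rational(5595, 47)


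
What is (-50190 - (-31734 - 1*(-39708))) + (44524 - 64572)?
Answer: -78212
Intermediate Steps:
(-50190 - (-31734 - 1*(-39708))) + (44524 - 64572) = (-50190 - (-31734 + 39708)) - 20048 = (-50190 - 1*7974) - 20048 = (-50190 - 7974) - 20048 = -58164 - 20048 = -78212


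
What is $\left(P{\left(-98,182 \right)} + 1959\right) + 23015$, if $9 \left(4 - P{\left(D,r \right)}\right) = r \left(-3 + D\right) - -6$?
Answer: $\frac{243178}{9} \approx 27020.0$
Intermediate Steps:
$P{\left(D,r \right)} = \frac{10}{3} - \frac{r \left(-3 + D\right)}{9}$ ($P{\left(D,r \right)} = 4 - \frac{r \left(-3 + D\right) - -6}{9} = 4 - \frac{r \left(-3 + D\right) + 6}{9} = 4 - \frac{6 + r \left(-3 + D\right)}{9} = 4 - \left(\frac{2}{3} + \frac{r \left(-3 + D\right)}{9}\right) = \frac{10}{3} - \frac{r \left(-3 + D\right)}{9}$)
$\left(P{\left(-98,182 \right)} + 1959\right) + 23015 = \left(\left(\frac{10}{3} + \frac{1}{3} \cdot 182 - \left(- \frac{98}{9}\right) 182\right) + 1959\right) + 23015 = \left(\left(\frac{10}{3} + \frac{182}{3} + \frac{17836}{9}\right) + 1959\right) + 23015 = \left(\frac{18412}{9} + 1959\right) + 23015 = \frac{36043}{9} + 23015 = \frac{243178}{9}$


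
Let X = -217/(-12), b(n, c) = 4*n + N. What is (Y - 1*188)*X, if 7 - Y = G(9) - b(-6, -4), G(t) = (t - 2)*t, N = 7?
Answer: -18879/4 ≈ -4719.8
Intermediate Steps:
b(n, c) = 7 + 4*n (b(n, c) = 4*n + 7 = 7 + 4*n)
G(t) = t*(-2 + t) (G(t) = (-2 + t)*t = t*(-2 + t))
Y = -73 (Y = 7 - (9*(-2 + 9) - (7 + 4*(-6))) = 7 - (9*7 - (7 - 24)) = 7 - (63 - 1*(-17)) = 7 - (63 + 17) = 7 - 1*80 = 7 - 80 = -73)
X = 217/12 (X = -217*(-1/12) = 217/12 ≈ 18.083)
(Y - 1*188)*X = (-73 - 1*188)*(217/12) = (-73 - 188)*(217/12) = -261*217/12 = -18879/4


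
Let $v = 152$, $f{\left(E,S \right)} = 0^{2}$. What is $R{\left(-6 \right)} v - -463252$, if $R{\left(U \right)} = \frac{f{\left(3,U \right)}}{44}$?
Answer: $463252$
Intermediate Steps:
$f{\left(E,S \right)} = 0$
$R{\left(U \right)} = 0$ ($R{\left(U \right)} = \frac{0}{44} = 0 \cdot \frac{1}{44} = 0$)
$R{\left(-6 \right)} v - -463252 = 0 \cdot 152 - -463252 = 0 + 463252 = 463252$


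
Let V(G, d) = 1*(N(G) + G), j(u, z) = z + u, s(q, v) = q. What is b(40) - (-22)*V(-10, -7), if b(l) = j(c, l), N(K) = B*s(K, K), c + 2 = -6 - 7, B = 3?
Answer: -855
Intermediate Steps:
c = -15 (c = -2 + (-6 - 7) = -2 - 13 = -15)
j(u, z) = u + z
N(K) = 3*K
b(l) = -15 + l
V(G, d) = 4*G (V(G, d) = 1*(3*G + G) = 1*(4*G) = 4*G)
b(40) - (-22)*V(-10, -7) = (-15 + 40) - (-22)*4*(-10) = 25 - (-22)*(-40) = 25 - 1*880 = 25 - 880 = -855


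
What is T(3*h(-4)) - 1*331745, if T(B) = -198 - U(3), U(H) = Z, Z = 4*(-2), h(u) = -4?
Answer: -331935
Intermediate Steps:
Z = -8
U(H) = -8
T(B) = -190 (T(B) = -198 - 1*(-8) = -198 + 8 = -190)
T(3*h(-4)) - 1*331745 = -190 - 1*331745 = -190 - 331745 = -331935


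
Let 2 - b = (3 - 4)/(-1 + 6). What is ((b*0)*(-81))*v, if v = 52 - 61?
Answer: 0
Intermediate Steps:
b = 11/5 (b = 2 - (3 - 4)/(-1 + 6) = 2 - (-1)/5 = 2 - 1*(-1/5) = 2 + 1/5 = 11/5 ≈ 2.2000)
v = -9
((b*0)*(-81))*v = (((11/5)*0)*(-81))*(-9) = (0*(-81))*(-9) = 0*(-9) = 0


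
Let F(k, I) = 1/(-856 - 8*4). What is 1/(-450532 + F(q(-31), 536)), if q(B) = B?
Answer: -888/400072417 ≈ -2.2196e-6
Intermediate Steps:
F(k, I) = -1/888 (F(k, I) = 1/(-856 - 32) = 1/(-888) = -1/888)
1/(-450532 + F(q(-31), 536)) = 1/(-450532 - 1/888) = 1/(-400072417/888) = -888/400072417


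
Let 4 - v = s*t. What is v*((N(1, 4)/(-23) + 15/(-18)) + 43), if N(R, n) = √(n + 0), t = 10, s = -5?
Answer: 52263/23 ≈ 2272.3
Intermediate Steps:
N(R, n) = √n
v = 54 (v = 4 - (-5)*10 = 4 - 1*(-50) = 4 + 50 = 54)
v*((N(1, 4)/(-23) + 15/(-18)) + 43) = 54*((√4/(-23) + 15/(-18)) + 43) = 54*((2*(-1/23) + 15*(-1/18)) + 43) = 54*((-2/23 - ⅚) + 43) = 54*(-127/138 + 43) = 54*(5807/138) = 52263/23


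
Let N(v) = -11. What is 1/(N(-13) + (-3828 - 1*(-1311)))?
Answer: -1/2528 ≈ -0.00039557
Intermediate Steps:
1/(N(-13) + (-3828 - 1*(-1311))) = 1/(-11 + (-3828 - 1*(-1311))) = 1/(-11 + (-3828 + 1311)) = 1/(-11 - 2517) = 1/(-2528) = -1/2528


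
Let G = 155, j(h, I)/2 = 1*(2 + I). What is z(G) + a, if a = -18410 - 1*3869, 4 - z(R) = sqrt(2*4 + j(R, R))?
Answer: -22275 - sqrt(322) ≈ -22293.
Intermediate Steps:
j(h, I) = 4 + 2*I (j(h, I) = 2*(1*(2 + I)) = 2*(2 + I) = 4 + 2*I)
z(R) = 4 - sqrt(12 + 2*R) (z(R) = 4 - sqrt(2*4 + (4 + 2*R)) = 4 - sqrt(8 + (4 + 2*R)) = 4 - sqrt(12 + 2*R))
a = -22279 (a = -18410 - 3869 = -22279)
z(G) + a = (4 - sqrt(12 + 2*155)) - 22279 = (4 - sqrt(12 + 310)) - 22279 = (4 - sqrt(322)) - 22279 = -22275 - sqrt(322)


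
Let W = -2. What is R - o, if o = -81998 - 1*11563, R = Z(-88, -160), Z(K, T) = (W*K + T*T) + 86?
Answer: 119423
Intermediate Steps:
Z(K, T) = 86 + T² - 2*K (Z(K, T) = (-2*K + T*T) + 86 = (-2*K + T²) + 86 = (T² - 2*K) + 86 = 86 + T² - 2*K)
R = 25862 (R = 86 + (-160)² - 2*(-88) = 86 + 25600 + 176 = 25862)
o = -93561 (o = -81998 - 11563 = -93561)
R - o = 25862 - 1*(-93561) = 25862 + 93561 = 119423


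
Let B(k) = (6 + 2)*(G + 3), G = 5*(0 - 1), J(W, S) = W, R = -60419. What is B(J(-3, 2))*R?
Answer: 966704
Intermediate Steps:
G = -5 (G = 5*(-1) = -5)
B(k) = -16 (B(k) = (6 + 2)*(-5 + 3) = 8*(-2) = -16)
B(J(-3, 2))*R = -16*(-60419) = 966704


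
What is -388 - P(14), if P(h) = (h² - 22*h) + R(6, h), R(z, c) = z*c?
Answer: -360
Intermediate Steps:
R(z, c) = c*z
P(h) = h² - 16*h (P(h) = (h² - 22*h) + h*6 = (h² - 22*h) + 6*h = h² - 16*h)
-388 - P(14) = -388 - 14*(-16 + 14) = -388 - 14*(-2) = -388 - 1*(-28) = -388 + 28 = -360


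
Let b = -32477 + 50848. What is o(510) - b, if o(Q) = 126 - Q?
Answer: -18755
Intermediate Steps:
b = 18371
o(510) - b = (126 - 1*510) - 1*18371 = (126 - 510) - 18371 = -384 - 18371 = -18755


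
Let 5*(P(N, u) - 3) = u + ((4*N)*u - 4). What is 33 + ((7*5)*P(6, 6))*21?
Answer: 23700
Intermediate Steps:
P(N, u) = 11/5 + u/5 + 4*N*u/5 (P(N, u) = 3 + (u + ((4*N)*u - 4))/5 = 3 + (u + (4*N*u - 4))/5 = 3 + (u + (-4 + 4*N*u))/5 = 3 + (-4 + u + 4*N*u)/5 = 3 + (-4/5 + u/5 + 4*N*u/5) = 11/5 + u/5 + 4*N*u/5)
33 + ((7*5)*P(6, 6))*21 = 33 + ((7*5)*(11/5 + (1/5)*6 + (4/5)*6*6))*21 = 33 + (35*(11/5 + 6/5 + 144/5))*21 = 33 + (35*(161/5))*21 = 33 + 1127*21 = 33 + 23667 = 23700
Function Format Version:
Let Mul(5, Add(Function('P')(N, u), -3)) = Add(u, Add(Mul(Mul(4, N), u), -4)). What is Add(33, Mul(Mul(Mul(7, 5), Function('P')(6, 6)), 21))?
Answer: 23700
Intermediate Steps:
Function('P')(N, u) = Add(Rational(11, 5), Mul(Rational(1, 5), u), Mul(Rational(4, 5), N, u)) (Function('P')(N, u) = Add(3, Mul(Rational(1, 5), Add(u, Add(Mul(Mul(4, N), u), -4)))) = Add(3, Mul(Rational(1, 5), Add(u, Add(Mul(4, N, u), -4)))) = Add(3, Mul(Rational(1, 5), Add(u, Add(-4, Mul(4, N, u))))) = Add(3, Mul(Rational(1, 5), Add(-4, u, Mul(4, N, u)))) = Add(3, Add(Rational(-4, 5), Mul(Rational(1, 5), u), Mul(Rational(4, 5), N, u))) = Add(Rational(11, 5), Mul(Rational(1, 5), u), Mul(Rational(4, 5), N, u)))
Add(33, Mul(Mul(Mul(7, 5), Function('P')(6, 6)), 21)) = Add(33, Mul(Mul(Mul(7, 5), Add(Rational(11, 5), Mul(Rational(1, 5), 6), Mul(Rational(4, 5), 6, 6))), 21)) = Add(33, Mul(Mul(35, Add(Rational(11, 5), Rational(6, 5), Rational(144, 5))), 21)) = Add(33, Mul(Mul(35, Rational(161, 5)), 21)) = Add(33, Mul(1127, 21)) = Add(33, 23667) = 23700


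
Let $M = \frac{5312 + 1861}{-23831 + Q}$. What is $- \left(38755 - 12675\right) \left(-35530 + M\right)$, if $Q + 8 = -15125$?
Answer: $\frac{3008758522120}{3247} \approx 9.2663 \cdot 10^{8}$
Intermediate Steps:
$Q = -15133$ ($Q = -8 - 15125 = -15133$)
$M = - \frac{2391}{12988}$ ($M = \frac{5312 + 1861}{-23831 - 15133} = \frac{7173}{-38964} = 7173 \left(- \frac{1}{38964}\right) = - \frac{2391}{12988} \approx -0.18409$)
$- \left(38755 - 12675\right) \left(-35530 + M\right) = - \left(38755 - 12675\right) \left(-35530 - \frac{2391}{12988}\right) = - \frac{26080 \left(-461466031\right)}{12988} = \left(-1\right) \left(- \frac{3008758522120}{3247}\right) = \frac{3008758522120}{3247}$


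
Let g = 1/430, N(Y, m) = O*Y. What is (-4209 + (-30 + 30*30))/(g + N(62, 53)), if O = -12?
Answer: 1435770/319919 ≈ 4.4879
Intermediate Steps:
N(Y, m) = -12*Y
g = 1/430 ≈ 0.0023256
(-4209 + (-30 + 30*30))/(g + N(62, 53)) = (-4209 + (-30 + 30*30))/(1/430 - 12*62) = (-4209 + (-30 + 900))/(1/430 - 744) = (-4209 + 870)/(-319919/430) = -3339*(-430/319919) = 1435770/319919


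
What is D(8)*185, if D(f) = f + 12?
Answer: 3700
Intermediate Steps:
D(f) = 12 + f
D(8)*185 = (12 + 8)*185 = 20*185 = 3700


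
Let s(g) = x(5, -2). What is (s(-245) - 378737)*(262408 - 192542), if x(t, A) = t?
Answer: -26460489912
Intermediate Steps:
s(g) = 5
(s(-245) - 378737)*(262408 - 192542) = (5 - 378737)*(262408 - 192542) = -378732*69866 = -26460489912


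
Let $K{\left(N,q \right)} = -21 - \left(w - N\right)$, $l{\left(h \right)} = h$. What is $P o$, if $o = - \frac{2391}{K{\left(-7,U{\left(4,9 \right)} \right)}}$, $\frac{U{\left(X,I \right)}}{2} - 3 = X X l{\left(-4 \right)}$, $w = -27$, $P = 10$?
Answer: $23910$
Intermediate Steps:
$U{\left(X,I \right)} = 6 - 8 X^{2}$ ($U{\left(X,I \right)} = 6 + 2 X X \left(-4\right) = 6 + 2 X^{2} \left(-4\right) = 6 + 2 \left(- 4 X^{2}\right) = 6 - 8 X^{2}$)
$K{\left(N,q \right)} = 6 + N$ ($K{\left(N,q \right)} = -21 - \left(-27 - N\right) = -21 + \left(27 + N\right) = 6 + N$)
$o = 2391$ ($o = - \frac{2391}{6 - 7} = - \frac{2391}{-1} = \left(-2391\right) \left(-1\right) = 2391$)
$P o = 10 \cdot 2391 = 23910$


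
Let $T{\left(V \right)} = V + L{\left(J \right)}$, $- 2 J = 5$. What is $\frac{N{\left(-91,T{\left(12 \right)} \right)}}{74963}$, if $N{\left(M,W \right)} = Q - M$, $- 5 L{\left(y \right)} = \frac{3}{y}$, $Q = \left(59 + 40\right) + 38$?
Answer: $\frac{228}{74963} \approx 0.0030415$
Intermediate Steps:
$J = - \frac{5}{2}$ ($J = \left(- \frac{1}{2}\right) 5 = - \frac{5}{2} \approx -2.5$)
$Q = 137$ ($Q = 99 + 38 = 137$)
$L{\left(y \right)} = - \frac{3}{5 y}$ ($L{\left(y \right)} = - \frac{3 \frac{1}{y}}{5} = - \frac{3}{5 y}$)
$T{\left(V \right)} = \frac{6}{25} + V$ ($T{\left(V \right)} = V - \frac{3}{5 \left(- \frac{5}{2}\right)} = V - - \frac{6}{25} = V + \frac{6}{25} = \frac{6}{25} + V$)
$N{\left(M,W \right)} = 137 - M$
$\frac{N{\left(-91,T{\left(12 \right)} \right)}}{74963} = \frac{137 - -91}{74963} = \left(137 + 91\right) \frac{1}{74963} = 228 \cdot \frac{1}{74963} = \frac{228}{74963}$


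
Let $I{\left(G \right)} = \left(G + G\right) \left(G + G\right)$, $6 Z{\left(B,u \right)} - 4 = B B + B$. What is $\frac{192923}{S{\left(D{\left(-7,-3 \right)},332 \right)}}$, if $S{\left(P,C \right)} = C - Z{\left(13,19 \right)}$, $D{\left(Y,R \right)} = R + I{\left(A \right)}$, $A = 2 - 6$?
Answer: $\frac{192923}{301} \approx 640.94$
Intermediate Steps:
$A = -4$ ($A = 2 - 6 = -4$)
$Z{\left(B,u \right)} = \frac{2}{3} + \frac{B}{6} + \frac{B^{2}}{6}$ ($Z{\left(B,u \right)} = \frac{2}{3} + \frac{B B + B}{6} = \frac{2}{3} + \frac{B^{2} + B}{6} = \frac{2}{3} + \frac{B + B^{2}}{6} = \frac{2}{3} + \left(\frac{B}{6} + \frac{B^{2}}{6}\right) = \frac{2}{3} + \frac{B}{6} + \frac{B^{2}}{6}$)
$I{\left(G \right)} = 4 G^{2}$ ($I{\left(G \right)} = 2 G 2 G = 4 G^{2}$)
$D{\left(Y,R \right)} = 64 + R$ ($D{\left(Y,R \right)} = R + 4 \left(-4\right)^{2} = R + 4 \cdot 16 = R + 64 = 64 + R$)
$S{\left(P,C \right)} = -31 + C$ ($S{\left(P,C \right)} = C - \left(\frac{2}{3} + \frac{1}{6} \cdot 13 + \frac{13^{2}}{6}\right) = C - \left(\frac{2}{3} + \frac{13}{6} + \frac{1}{6} \cdot 169\right) = C - \left(\frac{2}{3} + \frac{13}{6} + \frac{169}{6}\right) = C - 31 = -31 + C$)
$\frac{192923}{S{\left(D{\left(-7,-3 \right)},332 \right)}} = \frac{192923}{-31 + 332} = \frac{192923}{301}$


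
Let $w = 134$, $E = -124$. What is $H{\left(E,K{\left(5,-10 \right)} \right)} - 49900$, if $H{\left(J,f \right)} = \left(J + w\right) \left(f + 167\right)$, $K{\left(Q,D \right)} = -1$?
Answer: $-48240$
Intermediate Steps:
$H{\left(J,f \right)} = \left(134 + J\right) \left(167 + f\right)$ ($H{\left(J,f \right)} = \left(J + 134\right) \left(f + 167\right) = \left(134 + J\right) \left(167 + f\right)$)
$H{\left(E,K{\left(5,-10 \right)} \right)} - 49900 = \left(22378 + 134 \left(-1\right) + 167 \left(-124\right) - -124\right) - 49900 = \left(22378 - 134 - 20708 + 124\right) - 49900 = 1660 - 49900 = -48240$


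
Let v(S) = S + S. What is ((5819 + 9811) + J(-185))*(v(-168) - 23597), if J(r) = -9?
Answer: -373857393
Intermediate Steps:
v(S) = 2*S
((5819 + 9811) + J(-185))*(v(-168) - 23597) = ((5819 + 9811) - 9)*(2*(-168) - 23597) = (15630 - 9)*(-336 - 23597) = 15621*(-23933) = -373857393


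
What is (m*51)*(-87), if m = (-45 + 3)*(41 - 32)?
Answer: 1677186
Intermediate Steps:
m = -378 (m = -42*9 = -378)
(m*51)*(-87) = -378*51*(-87) = -19278*(-87) = 1677186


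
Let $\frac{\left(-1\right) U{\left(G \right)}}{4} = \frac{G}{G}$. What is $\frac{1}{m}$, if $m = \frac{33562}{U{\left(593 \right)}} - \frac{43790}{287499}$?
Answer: $- \frac{574998}{4824608299} \approx -0.00011918$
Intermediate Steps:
$U{\left(G \right)} = -4$ ($U{\left(G \right)} = - 4 \frac{G}{G} = \left(-4\right) 1 = -4$)
$m = - \frac{4824608299}{574998}$ ($m = \frac{33562}{-4} - \frac{43790}{287499} = 33562 \left(- \frac{1}{4}\right) - \frac{43790}{287499} = - \frac{16781}{2} - \frac{43790}{287499} = - \frac{4824608299}{574998} \approx -8390.7$)
$\frac{1}{m} = \frac{1}{- \frac{4824608299}{574998}} = - \frac{574998}{4824608299}$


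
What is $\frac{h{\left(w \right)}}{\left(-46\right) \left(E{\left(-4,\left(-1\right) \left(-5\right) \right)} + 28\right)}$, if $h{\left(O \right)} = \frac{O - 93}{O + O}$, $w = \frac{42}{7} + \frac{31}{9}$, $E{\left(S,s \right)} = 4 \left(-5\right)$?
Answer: $\frac{47}{3910} \approx 0.01202$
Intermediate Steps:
$E{\left(S,s \right)} = -20$
$w = \frac{85}{9}$ ($w = 42 \cdot \frac{1}{7} + 31 \cdot \frac{1}{9} = 6 + \frac{31}{9} = \frac{85}{9} \approx 9.4444$)
$h{\left(O \right)} = \frac{-93 + O}{2 O}$
$\frac{h{\left(w \right)}}{\left(-46\right) \left(E{\left(-4,\left(-1\right) \left(-5\right) \right)} + 28\right)} = \frac{\frac{1}{2} \frac{1}{\frac{85}{9}} \left(-93 + \frac{85}{9}\right)}{\left(-46\right) \left(-20 + 28\right)} = \frac{\frac{1}{2} \cdot \frac{9}{85} \left(- \frac{752}{9}\right)}{\left(-46\right) 8} = - \frac{376}{85 \left(-368\right)} = \left(- \frac{376}{85}\right) \left(- \frac{1}{368}\right) = \frac{47}{3910}$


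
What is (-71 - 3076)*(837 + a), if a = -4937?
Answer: 12902700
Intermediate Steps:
(-71 - 3076)*(837 + a) = (-71 - 3076)*(837 - 4937) = -3147*(-4100) = 12902700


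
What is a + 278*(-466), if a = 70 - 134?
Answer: -129612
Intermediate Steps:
a = -64
a + 278*(-466) = -64 + 278*(-466) = -64 - 129548 = -129612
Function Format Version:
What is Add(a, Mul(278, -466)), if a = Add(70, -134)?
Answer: -129612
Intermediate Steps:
a = -64
Add(a, Mul(278, -466)) = Add(-64, Mul(278, -466)) = Add(-64, -129548) = -129612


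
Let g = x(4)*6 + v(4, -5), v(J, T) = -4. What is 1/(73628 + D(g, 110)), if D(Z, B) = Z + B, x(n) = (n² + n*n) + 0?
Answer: 1/73926 ≈ 1.3527e-5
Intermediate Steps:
x(n) = 2*n² (x(n) = (n² + n²) + 0 = 2*n² + 0 = 2*n²)
g = 188 (g = (2*4²)*6 - 4 = (2*16)*6 - 4 = 32*6 - 4 = 192 - 4 = 188)
D(Z, B) = B + Z
1/(73628 + D(g, 110)) = 1/(73628 + (110 + 188)) = 1/(73628 + 298) = 1/73926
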